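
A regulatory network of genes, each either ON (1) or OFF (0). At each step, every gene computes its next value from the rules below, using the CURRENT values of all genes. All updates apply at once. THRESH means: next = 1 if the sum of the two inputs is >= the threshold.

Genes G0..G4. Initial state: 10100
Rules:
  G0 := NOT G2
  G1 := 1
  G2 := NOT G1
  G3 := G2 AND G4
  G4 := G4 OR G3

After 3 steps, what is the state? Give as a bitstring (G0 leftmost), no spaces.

Step 1: G0=NOT G2=NOT 1=0 G1=1(const) G2=NOT G1=NOT 0=1 G3=G2&G4=1&0=0 G4=G4|G3=0|0=0 -> 01100
Step 2: G0=NOT G2=NOT 1=0 G1=1(const) G2=NOT G1=NOT 1=0 G3=G2&G4=1&0=0 G4=G4|G3=0|0=0 -> 01000
Step 3: G0=NOT G2=NOT 0=1 G1=1(const) G2=NOT G1=NOT 1=0 G3=G2&G4=0&0=0 G4=G4|G3=0|0=0 -> 11000

11000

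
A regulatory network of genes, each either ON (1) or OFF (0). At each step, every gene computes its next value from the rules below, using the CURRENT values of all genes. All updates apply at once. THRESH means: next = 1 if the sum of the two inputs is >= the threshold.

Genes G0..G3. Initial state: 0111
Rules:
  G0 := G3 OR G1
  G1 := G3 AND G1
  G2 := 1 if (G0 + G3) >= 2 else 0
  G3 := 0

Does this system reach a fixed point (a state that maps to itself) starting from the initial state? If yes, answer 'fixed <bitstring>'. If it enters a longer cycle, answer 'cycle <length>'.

Step 0: 0111
Step 1: G0=G3|G1=1|1=1 G1=G3&G1=1&1=1 G2=(0+1>=2)=0 G3=0(const) -> 1100
Step 2: G0=G3|G1=0|1=1 G1=G3&G1=0&1=0 G2=(1+0>=2)=0 G3=0(const) -> 1000
Step 3: G0=G3|G1=0|0=0 G1=G3&G1=0&0=0 G2=(1+0>=2)=0 G3=0(const) -> 0000
Step 4: G0=G3|G1=0|0=0 G1=G3&G1=0&0=0 G2=(0+0>=2)=0 G3=0(const) -> 0000
Fixed point reached at step 3: 0000

Answer: fixed 0000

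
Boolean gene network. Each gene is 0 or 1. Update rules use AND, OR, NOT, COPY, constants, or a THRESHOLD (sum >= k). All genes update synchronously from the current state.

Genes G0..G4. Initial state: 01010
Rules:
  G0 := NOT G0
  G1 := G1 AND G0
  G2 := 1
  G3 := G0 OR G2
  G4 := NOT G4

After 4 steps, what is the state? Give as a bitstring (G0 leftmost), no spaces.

Step 1: G0=NOT G0=NOT 0=1 G1=G1&G0=1&0=0 G2=1(const) G3=G0|G2=0|0=0 G4=NOT G4=NOT 0=1 -> 10101
Step 2: G0=NOT G0=NOT 1=0 G1=G1&G0=0&1=0 G2=1(const) G3=G0|G2=1|1=1 G4=NOT G4=NOT 1=0 -> 00110
Step 3: G0=NOT G0=NOT 0=1 G1=G1&G0=0&0=0 G2=1(const) G3=G0|G2=0|1=1 G4=NOT G4=NOT 0=1 -> 10111
Step 4: G0=NOT G0=NOT 1=0 G1=G1&G0=0&1=0 G2=1(const) G3=G0|G2=1|1=1 G4=NOT G4=NOT 1=0 -> 00110

00110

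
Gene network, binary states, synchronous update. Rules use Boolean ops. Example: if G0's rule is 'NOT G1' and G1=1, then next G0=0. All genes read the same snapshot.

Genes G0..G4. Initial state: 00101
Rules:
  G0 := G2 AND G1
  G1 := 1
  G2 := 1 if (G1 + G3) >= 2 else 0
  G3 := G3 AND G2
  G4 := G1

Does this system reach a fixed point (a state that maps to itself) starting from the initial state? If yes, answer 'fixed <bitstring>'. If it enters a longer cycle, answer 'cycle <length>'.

Step 0: 00101
Step 1: G0=G2&G1=1&0=0 G1=1(const) G2=(0+0>=2)=0 G3=G3&G2=0&1=0 G4=G1=0 -> 01000
Step 2: G0=G2&G1=0&1=0 G1=1(const) G2=(1+0>=2)=0 G3=G3&G2=0&0=0 G4=G1=1 -> 01001
Step 3: G0=G2&G1=0&1=0 G1=1(const) G2=(1+0>=2)=0 G3=G3&G2=0&0=0 G4=G1=1 -> 01001
Fixed point reached at step 2: 01001

Answer: fixed 01001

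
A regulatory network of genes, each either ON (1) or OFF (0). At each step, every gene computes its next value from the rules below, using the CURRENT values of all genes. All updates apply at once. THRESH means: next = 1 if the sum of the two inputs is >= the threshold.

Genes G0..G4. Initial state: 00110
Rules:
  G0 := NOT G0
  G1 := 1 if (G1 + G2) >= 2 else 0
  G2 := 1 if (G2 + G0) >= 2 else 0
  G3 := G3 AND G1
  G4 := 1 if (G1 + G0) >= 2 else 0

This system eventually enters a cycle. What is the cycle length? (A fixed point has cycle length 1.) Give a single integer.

Answer: 2

Derivation:
Step 0: 00110
Step 1: G0=NOT G0=NOT 0=1 G1=(0+1>=2)=0 G2=(1+0>=2)=0 G3=G3&G1=1&0=0 G4=(0+0>=2)=0 -> 10000
Step 2: G0=NOT G0=NOT 1=0 G1=(0+0>=2)=0 G2=(0+1>=2)=0 G3=G3&G1=0&0=0 G4=(0+1>=2)=0 -> 00000
Step 3: G0=NOT G0=NOT 0=1 G1=(0+0>=2)=0 G2=(0+0>=2)=0 G3=G3&G1=0&0=0 G4=(0+0>=2)=0 -> 10000
State from step 3 equals state from step 1 -> cycle length 2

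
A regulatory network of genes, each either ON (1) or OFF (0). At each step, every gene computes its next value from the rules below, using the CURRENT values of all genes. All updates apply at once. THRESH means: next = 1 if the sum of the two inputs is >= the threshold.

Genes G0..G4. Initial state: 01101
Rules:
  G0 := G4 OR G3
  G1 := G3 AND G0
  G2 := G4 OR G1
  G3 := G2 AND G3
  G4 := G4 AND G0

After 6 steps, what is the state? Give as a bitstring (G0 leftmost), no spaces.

Step 1: G0=G4|G3=1|0=1 G1=G3&G0=0&0=0 G2=G4|G1=1|1=1 G3=G2&G3=1&0=0 G4=G4&G0=1&0=0 -> 10100
Step 2: G0=G4|G3=0|0=0 G1=G3&G0=0&1=0 G2=G4|G1=0|0=0 G3=G2&G3=1&0=0 G4=G4&G0=0&1=0 -> 00000
Step 3: G0=G4|G3=0|0=0 G1=G3&G0=0&0=0 G2=G4|G1=0|0=0 G3=G2&G3=0&0=0 G4=G4&G0=0&0=0 -> 00000
Step 4: G0=G4|G3=0|0=0 G1=G3&G0=0&0=0 G2=G4|G1=0|0=0 G3=G2&G3=0&0=0 G4=G4&G0=0&0=0 -> 00000
Step 5: G0=G4|G3=0|0=0 G1=G3&G0=0&0=0 G2=G4|G1=0|0=0 G3=G2&G3=0&0=0 G4=G4&G0=0&0=0 -> 00000
Step 6: G0=G4|G3=0|0=0 G1=G3&G0=0&0=0 G2=G4|G1=0|0=0 G3=G2&G3=0&0=0 G4=G4&G0=0&0=0 -> 00000

00000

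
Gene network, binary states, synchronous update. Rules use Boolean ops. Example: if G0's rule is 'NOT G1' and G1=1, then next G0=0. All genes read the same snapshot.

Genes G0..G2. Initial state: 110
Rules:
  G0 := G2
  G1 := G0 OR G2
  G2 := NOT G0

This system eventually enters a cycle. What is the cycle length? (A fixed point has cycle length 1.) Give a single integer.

Answer: 4

Derivation:
Step 0: 110
Step 1: G0=G2=0 G1=G0|G2=1|0=1 G2=NOT G0=NOT 1=0 -> 010
Step 2: G0=G2=0 G1=G0|G2=0|0=0 G2=NOT G0=NOT 0=1 -> 001
Step 3: G0=G2=1 G1=G0|G2=0|1=1 G2=NOT G0=NOT 0=1 -> 111
Step 4: G0=G2=1 G1=G0|G2=1|1=1 G2=NOT G0=NOT 1=0 -> 110
State from step 4 equals state from step 0 -> cycle length 4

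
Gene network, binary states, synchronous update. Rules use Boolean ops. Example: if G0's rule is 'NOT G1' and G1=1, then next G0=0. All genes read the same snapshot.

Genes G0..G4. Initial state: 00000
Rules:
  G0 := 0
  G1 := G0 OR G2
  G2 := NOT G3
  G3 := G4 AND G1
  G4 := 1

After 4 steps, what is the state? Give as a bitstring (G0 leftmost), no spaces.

Step 1: G0=0(const) G1=G0|G2=0|0=0 G2=NOT G3=NOT 0=1 G3=G4&G1=0&0=0 G4=1(const) -> 00101
Step 2: G0=0(const) G1=G0|G2=0|1=1 G2=NOT G3=NOT 0=1 G3=G4&G1=1&0=0 G4=1(const) -> 01101
Step 3: G0=0(const) G1=G0|G2=0|1=1 G2=NOT G3=NOT 0=1 G3=G4&G1=1&1=1 G4=1(const) -> 01111
Step 4: G0=0(const) G1=G0|G2=0|1=1 G2=NOT G3=NOT 1=0 G3=G4&G1=1&1=1 G4=1(const) -> 01011

01011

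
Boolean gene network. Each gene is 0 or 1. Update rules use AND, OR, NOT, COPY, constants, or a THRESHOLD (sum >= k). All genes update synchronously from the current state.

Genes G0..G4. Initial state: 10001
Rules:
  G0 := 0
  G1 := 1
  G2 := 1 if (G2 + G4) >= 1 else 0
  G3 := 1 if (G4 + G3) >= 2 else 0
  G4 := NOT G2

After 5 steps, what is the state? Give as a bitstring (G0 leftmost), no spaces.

Step 1: G0=0(const) G1=1(const) G2=(0+1>=1)=1 G3=(1+0>=2)=0 G4=NOT G2=NOT 0=1 -> 01101
Step 2: G0=0(const) G1=1(const) G2=(1+1>=1)=1 G3=(1+0>=2)=0 G4=NOT G2=NOT 1=0 -> 01100
Step 3: G0=0(const) G1=1(const) G2=(1+0>=1)=1 G3=(0+0>=2)=0 G4=NOT G2=NOT 1=0 -> 01100
Step 4: G0=0(const) G1=1(const) G2=(1+0>=1)=1 G3=(0+0>=2)=0 G4=NOT G2=NOT 1=0 -> 01100
Step 5: G0=0(const) G1=1(const) G2=(1+0>=1)=1 G3=(0+0>=2)=0 G4=NOT G2=NOT 1=0 -> 01100

01100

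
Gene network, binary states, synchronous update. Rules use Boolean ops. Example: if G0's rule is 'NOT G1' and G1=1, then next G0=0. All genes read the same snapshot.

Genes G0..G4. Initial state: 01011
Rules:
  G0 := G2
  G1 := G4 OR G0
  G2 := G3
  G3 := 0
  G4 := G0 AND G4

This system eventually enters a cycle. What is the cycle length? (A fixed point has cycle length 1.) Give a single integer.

Answer: 1

Derivation:
Step 0: 01011
Step 1: G0=G2=0 G1=G4|G0=1|0=1 G2=G3=1 G3=0(const) G4=G0&G4=0&1=0 -> 01100
Step 2: G0=G2=1 G1=G4|G0=0|0=0 G2=G3=0 G3=0(const) G4=G0&G4=0&0=0 -> 10000
Step 3: G0=G2=0 G1=G4|G0=0|1=1 G2=G3=0 G3=0(const) G4=G0&G4=1&0=0 -> 01000
Step 4: G0=G2=0 G1=G4|G0=0|0=0 G2=G3=0 G3=0(const) G4=G0&G4=0&0=0 -> 00000
Step 5: G0=G2=0 G1=G4|G0=0|0=0 G2=G3=0 G3=0(const) G4=G0&G4=0&0=0 -> 00000
State from step 5 equals state from step 4 -> cycle length 1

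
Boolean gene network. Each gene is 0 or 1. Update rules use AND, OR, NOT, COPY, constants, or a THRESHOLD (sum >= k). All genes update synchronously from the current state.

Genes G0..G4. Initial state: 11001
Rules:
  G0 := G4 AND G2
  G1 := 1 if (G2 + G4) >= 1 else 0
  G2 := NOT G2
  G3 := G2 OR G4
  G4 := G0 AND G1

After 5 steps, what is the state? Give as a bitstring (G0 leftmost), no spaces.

Step 1: G0=G4&G2=1&0=0 G1=(0+1>=1)=1 G2=NOT G2=NOT 0=1 G3=G2|G4=0|1=1 G4=G0&G1=1&1=1 -> 01111
Step 2: G0=G4&G2=1&1=1 G1=(1+1>=1)=1 G2=NOT G2=NOT 1=0 G3=G2|G4=1|1=1 G4=G0&G1=0&1=0 -> 11010
Step 3: G0=G4&G2=0&0=0 G1=(0+0>=1)=0 G2=NOT G2=NOT 0=1 G3=G2|G4=0|0=0 G4=G0&G1=1&1=1 -> 00101
Step 4: G0=G4&G2=1&1=1 G1=(1+1>=1)=1 G2=NOT G2=NOT 1=0 G3=G2|G4=1|1=1 G4=G0&G1=0&0=0 -> 11010
Step 5: G0=G4&G2=0&0=0 G1=(0+0>=1)=0 G2=NOT G2=NOT 0=1 G3=G2|G4=0|0=0 G4=G0&G1=1&1=1 -> 00101

00101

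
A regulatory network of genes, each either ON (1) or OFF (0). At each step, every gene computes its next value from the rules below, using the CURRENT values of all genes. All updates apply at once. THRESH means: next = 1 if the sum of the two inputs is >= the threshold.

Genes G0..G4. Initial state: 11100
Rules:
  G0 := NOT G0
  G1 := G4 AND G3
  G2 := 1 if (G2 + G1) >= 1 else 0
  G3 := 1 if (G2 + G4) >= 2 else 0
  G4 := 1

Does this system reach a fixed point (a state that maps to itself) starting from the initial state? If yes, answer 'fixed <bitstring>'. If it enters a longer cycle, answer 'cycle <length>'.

Answer: cycle 2

Derivation:
Step 0: 11100
Step 1: G0=NOT G0=NOT 1=0 G1=G4&G3=0&0=0 G2=(1+1>=1)=1 G3=(1+0>=2)=0 G4=1(const) -> 00101
Step 2: G0=NOT G0=NOT 0=1 G1=G4&G3=1&0=0 G2=(1+0>=1)=1 G3=(1+1>=2)=1 G4=1(const) -> 10111
Step 3: G0=NOT G0=NOT 1=0 G1=G4&G3=1&1=1 G2=(1+0>=1)=1 G3=(1+1>=2)=1 G4=1(const) -> 01111
Step 4: G0=NOT G0=NOT 0=1 G1=G4&G3=1&1=1 G2=(1+1>=1)=1 G3=(1+1>=2)=1 G4=1(const) -> 11111
Step 5: G0=NOT G0=NOT 1=0 G1=G4&G3=1&1=1 G2=(1+1>=1)=1 G3=(1+1>=2)=1 G4=1(const) -> 01111
Cycle of length 2 starting at step 3 -> no fixed point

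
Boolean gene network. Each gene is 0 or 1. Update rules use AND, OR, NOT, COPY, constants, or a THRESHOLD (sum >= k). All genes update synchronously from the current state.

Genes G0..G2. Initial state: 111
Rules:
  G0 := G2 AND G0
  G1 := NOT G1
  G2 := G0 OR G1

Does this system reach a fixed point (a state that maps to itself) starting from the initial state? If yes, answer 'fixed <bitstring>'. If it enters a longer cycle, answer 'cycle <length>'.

Answer: cycle 2

Derivation:
Step 0: 111
Step 1: G0=G2&G0=1&1=1 G1=NOT G1=NOT 1=0 G2=G0|G1=1|1=1 -> 101
Step 2: G0=G2&G0=1&1=1 G1=NOT G1=NOT 0=1 G2=G0|G1=1|0=1 -> 111
Cycle of length 2 starting at step 0 -> no fixed point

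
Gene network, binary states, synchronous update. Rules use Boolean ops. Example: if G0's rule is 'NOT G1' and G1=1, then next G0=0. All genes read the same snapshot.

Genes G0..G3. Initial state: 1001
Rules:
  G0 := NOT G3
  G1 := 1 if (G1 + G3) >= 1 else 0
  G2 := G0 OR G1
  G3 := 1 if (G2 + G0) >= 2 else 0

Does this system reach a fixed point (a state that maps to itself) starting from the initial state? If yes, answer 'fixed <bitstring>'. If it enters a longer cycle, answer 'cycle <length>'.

Answer: cycle 4

Derivation:
Step 0: 1001
Step 1: G0=NOT G3=NOT 1=0 G1=(0+1>=1)=1 G2=G0|G1=1|0=1 G3=(0+1>=2)=0 -> 0110
Step 2: G0=NOT G3=NOT 0=1 G1=(1+0>=1)=1 G2=G0|G1=0|1=1 G3=(1+0>=2)=0 -> 1110
Step 3: G0=NOT G3=NOT 0=1 G1=(1+0>=1)=1 G2=G0|G1=1|1=1 G3=(1+1>=2)=1 -> 1111
Step 4: G0=NOT G3=NOT 1=0 G1=(1+1>=1)=1 G2=G0|G1=1|1=1 G3=(1+1>=2)=1 -> 0111
Step 5: G0=NOT G3=NOT 1=0 G1=(1+1>=1)=1 G2=G0|G1=0|1=1 G3=(1+0>=2)=0 -> 0110
Cycle of length 4 starting at step 1 -> no fixed point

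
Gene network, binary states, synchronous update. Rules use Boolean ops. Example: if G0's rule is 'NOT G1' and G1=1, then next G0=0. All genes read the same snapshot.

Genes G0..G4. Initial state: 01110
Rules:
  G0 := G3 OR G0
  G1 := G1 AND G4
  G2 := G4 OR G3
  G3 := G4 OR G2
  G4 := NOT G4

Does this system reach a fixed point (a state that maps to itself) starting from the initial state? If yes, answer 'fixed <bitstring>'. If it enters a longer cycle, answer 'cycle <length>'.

Step 0: 01110
Step 1: G0=G3|G0=1|0=1 G1=G1&G4=1&0=0 G2=G4|G3=0|1=1 G3=G4|G2=0|1=1 G4=NOT G4=NOT 0=1 -> 10111
Step 2: G0=G3|G0=1|1=1 G1=G1&G4=0&1=0 G2=G4|G3=1|1=1 G3=G4|G2=1|1=1 G4=NOT G4=NOT 1=0 -> 10110
Step 3: G0=G3|G0=1|1=1 G1=G1&G4=0&0=0 G2=G4|G3=0|1=1 G3=G4|G2=0|1=1 G4=NOT G4=NOT 0=1 -> 10111
Cycle of length 2 starting at step 1 -> no fixed point

Answer: cycle 2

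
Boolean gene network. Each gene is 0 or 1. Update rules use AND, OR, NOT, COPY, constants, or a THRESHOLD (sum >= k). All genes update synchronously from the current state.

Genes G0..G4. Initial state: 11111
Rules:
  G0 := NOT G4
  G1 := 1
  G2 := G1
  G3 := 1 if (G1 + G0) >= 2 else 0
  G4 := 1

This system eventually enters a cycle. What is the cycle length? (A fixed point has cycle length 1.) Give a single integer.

Answer: 1

Derivation:
Step 0: 11111
Step 1: G0=NOT G4=NOT 1=0 G1=1(const) G2=G1=1 G3=(1+1>=2)=1 G4=1(const) -> 01111
Step 2: G0=NOT G4=NOT 1=0 G1=1(const) G2=G1=1 G3=(1+0>=2)=0 G4=1(const) -> 01101
Step 3: G0=NOT G4=NOT 1=0 G1=1(const) G2=G1=1 G3=(1+0>=2)=0 G4=1(const) -> 01101
State from step 3 equals state from step 2 -> cycle length 1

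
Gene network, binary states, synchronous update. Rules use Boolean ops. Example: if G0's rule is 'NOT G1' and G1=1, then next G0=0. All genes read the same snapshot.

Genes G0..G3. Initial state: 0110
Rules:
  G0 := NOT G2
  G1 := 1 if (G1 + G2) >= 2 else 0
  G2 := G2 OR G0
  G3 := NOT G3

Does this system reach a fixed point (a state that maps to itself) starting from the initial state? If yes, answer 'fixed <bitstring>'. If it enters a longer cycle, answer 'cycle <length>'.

Answer: cycle 2

Derivation:
Step 0: 0110
Step 1: G0=NOT G2=NOT 1=0 G1=(1+1>=2)=1 G2=G2|G0=1|0=1 G3=NOT G3=NOT 0=1 -> 0111
Step 2: G0=NOT G2=NOT 1=0 G1=(1+1>=2)=1 G2=G2|G0=1|0=1 G3=NOT G3=NOT 1=0 -> 0110
Cycle of length 2 starting at step 0 -> no fixed point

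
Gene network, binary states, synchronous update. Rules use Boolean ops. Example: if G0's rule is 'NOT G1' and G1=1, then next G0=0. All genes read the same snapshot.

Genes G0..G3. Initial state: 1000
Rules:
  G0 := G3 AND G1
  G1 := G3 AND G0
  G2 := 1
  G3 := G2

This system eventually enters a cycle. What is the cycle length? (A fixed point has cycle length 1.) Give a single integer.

Step 0: 1000
Step 1: G0=G3&G1=0&0=0 G1=G3&G0=0&1=0 G2=1(const) G3=G2=0 -> 0010
Step 2: G0=G3&G1=0&0=0 G1=G3&G0=0&0=0 G2=1(const) G3=G2=1 -> 0011
Step 3: G0=G3&G1=1&0=0 G1=G3&G0=1&0=0 G2=1(const) G3=G2=1 -> 0011
State from step 3 equals state from step 2 -> cycle length 1

Answer: 1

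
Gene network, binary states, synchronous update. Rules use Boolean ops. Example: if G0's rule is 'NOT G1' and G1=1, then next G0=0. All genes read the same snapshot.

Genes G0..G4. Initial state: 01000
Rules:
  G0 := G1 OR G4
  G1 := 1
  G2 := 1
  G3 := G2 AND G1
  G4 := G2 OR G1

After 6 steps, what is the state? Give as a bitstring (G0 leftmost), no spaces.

Step 1: G0=G1|G4=1|0=1 G1=1(const) G2=1(const) G3=G2&G1=0&1=0 G4=G2|G1=0|1=1 -> 11101
Step 2: G0=G1|G4=1|1=1 G1=1(const) G2=1(const) G3=G2&G1=1&1=1 G4=G2|G1=1|1=1 -> 11111
Step 3: G0=G1|G4=1|1=1 G1=1(const) G2=1(const) G3=G2&G1=1&1=1 G4=G2|G1=1|1=1 -> 11111
Step 4: G0=G1|G4=1|1=1 G1=1(const) G2=1(const) G3=G2&G1=1&1=1 G4=G2|G1=1|1=1 -> 11111
Step 5: G0=G1|G4=1|1=1 G1=1(const) G2=1(const) G3=G2&G1=1&1=1 G4=G2|G1=1|1=1 -> 11111
Step 6: G0=G1|G4=1|1=1 G1=1(const) G2=1(const) G3=G2&G1=1&1=1 G4=G2|G1=1|1=1 -> 11111

11111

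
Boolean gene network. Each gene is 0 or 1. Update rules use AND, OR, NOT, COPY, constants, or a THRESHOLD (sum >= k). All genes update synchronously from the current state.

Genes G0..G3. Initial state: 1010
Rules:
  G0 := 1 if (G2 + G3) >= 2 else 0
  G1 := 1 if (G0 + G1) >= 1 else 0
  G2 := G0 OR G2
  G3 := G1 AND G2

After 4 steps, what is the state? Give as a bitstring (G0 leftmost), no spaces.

Step 1: G0=(1+0>=2)=0 G1=(1+0>=1)=1 G2=G0|G2=1|1=1 G3=G1&G2=0&1=0 -> 0110
Step 2: G0=(1+0>=2)=0 G1=(0+1>=1)=1 G2=G0|G2=0|1=1 G3=G1&G2=1&1=1 -> 0111
Step 3: G0=(1+1>=2)=1 G1=(0+1>=1)=1 G2=G0|G2=0|1=1 G3=G1&G2=1&1=1 -> 1111
Step 4: G0=(1+1>=2)=1 G1=(1+1>=1)=1 G2=G0|G2=1|1=1 G3=G1&G2=1&1=1 -> 1111

1111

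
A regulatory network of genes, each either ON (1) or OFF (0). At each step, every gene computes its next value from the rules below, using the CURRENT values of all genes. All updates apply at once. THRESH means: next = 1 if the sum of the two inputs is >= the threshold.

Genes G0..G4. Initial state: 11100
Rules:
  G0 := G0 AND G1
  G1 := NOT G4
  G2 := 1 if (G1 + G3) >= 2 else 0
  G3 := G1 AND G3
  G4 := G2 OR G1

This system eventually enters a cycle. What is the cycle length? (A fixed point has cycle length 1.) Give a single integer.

Answer: 4

Derivation:
Step 0: 11100
Step 1: G0=G0&G1=1&1=1 G1=NOT G4=NOT 0=1 G2=(1+0>=2)=0 G3=G1&G3=1&0=0 G4=G2|G1=1|1=1 -> 11001
Step 2: G0=G0&G1=1&1=1 G1=NOT G4=NOT 1=0 G2=(1+0>=2)=0 G3=G1&G3=1&0=0 G4=G2|G1=0|1=1 -> 10001
Step 3: G0=G0&G1=1&0=0 G1=NOT G4=NOT 1=0 G2=(0+0>=2)=0 G3=G1&G3=0&0=0 G4=G2|G1=0|0=0 -> 00000
Step 4: G0=G0&G1=0&0=0 G1=NOT G4=NOT 0=1 G2=(0+0>=2)=0 G3=G1&G3=0&0=0 G4=G2|G1=0|0=0 -> 01000
Step 5: G0=G0&G1=0&1=0 G1=NOT G4=NOT 0=1 G2=(1+0>=2)=0 G3=G1&G3=1&0=0 G4=G2|G1=0|1=1 -> 01001
Step 6: G0=G0&G1=0&1=0 G1=NOT G4=NOT 1=0 G2=(1+0>=2)=0 G3=G1&G3=1&0=0 G4=G2|G1=0|1=1 -> 00001
Step 7: G0=G0&G1=0&0=0 G1=NOT G4=NOT 1=0 G2=(0+0>=2)=0 G3=G1&G3=0&0=0 G4=G2|G1=0|0=0 -> 00000
State from step 7 equals state from step 3 -> cycle length 4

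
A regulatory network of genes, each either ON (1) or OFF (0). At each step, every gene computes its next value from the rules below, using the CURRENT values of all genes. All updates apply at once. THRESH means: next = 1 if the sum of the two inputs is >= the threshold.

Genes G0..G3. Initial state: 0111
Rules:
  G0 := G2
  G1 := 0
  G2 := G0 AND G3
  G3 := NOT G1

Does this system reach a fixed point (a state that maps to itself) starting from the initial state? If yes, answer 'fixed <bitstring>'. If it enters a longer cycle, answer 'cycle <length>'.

Answer: fixed 0001

Derivation:
Step 0: 0111
Step 1: G0=G2=1 G1=0(const) G2=G0&G3=0&1=0 G3=NOT G1=NOT 1=0 -> 1000
Step 2: G0=G2=0 G1=0(const) G2=G0&G3=1&0=0 G3=NOT G1=NOT 0=1 -> 0001
Step 3: G0=G2=0 G1=0(const) G2=G0&G3=0&1=0 G3=NOT G1=NOT 0=1 -> 0001
Fixed point reached at step 2: 0001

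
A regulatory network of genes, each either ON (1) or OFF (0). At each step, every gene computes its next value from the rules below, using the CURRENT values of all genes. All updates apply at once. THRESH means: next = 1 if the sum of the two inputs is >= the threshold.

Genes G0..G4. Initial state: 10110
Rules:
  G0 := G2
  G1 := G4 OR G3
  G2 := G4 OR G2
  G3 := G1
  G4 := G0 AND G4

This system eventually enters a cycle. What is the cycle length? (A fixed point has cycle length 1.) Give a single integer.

Step 0: 10110
Step 1: G0=G2=1 G1=G4|G3=0|1=1 G2=G4|G2=0|1=1 G3=G1=0 G4=G0&G4=1&0=0 -> 11100
Step 2: G0=G2=1 G1=G4|G3=0|0=0 G2=G4|G2=0|1=1 G3=G1=1 G4=G0&G4=1&0=0 -> 10110
State from step 2 equals state from step 0 -> cycle length 2

Answer: 2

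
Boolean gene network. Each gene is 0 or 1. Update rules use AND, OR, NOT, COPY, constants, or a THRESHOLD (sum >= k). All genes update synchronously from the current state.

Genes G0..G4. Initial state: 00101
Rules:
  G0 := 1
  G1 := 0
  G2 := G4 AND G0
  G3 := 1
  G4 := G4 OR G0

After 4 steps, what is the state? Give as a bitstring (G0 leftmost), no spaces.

Step 1: G0=1(const) G1=0(const) G2=G4&G0=1&0=0 G3=1(const) G4=G4|G0=1|0=1 -> 10011
Step 2: G0=1(const) G1=0(const) G2=G4&G0=1&1=1 G3=1(const) G4=G4|G0=1|1=1 -> 10111
Step 3: G0=1(const) G1=0(const) G2=G4&G0=1&1=1 G3=1(const) G4=G4|G0=1|1=1 -> 10111
Step 4: G0=1(const) G1=0(const) G2=G4&G0=1&1=1 G3=1(const) G4=G4|G0=1|1=1 -> 10111

10111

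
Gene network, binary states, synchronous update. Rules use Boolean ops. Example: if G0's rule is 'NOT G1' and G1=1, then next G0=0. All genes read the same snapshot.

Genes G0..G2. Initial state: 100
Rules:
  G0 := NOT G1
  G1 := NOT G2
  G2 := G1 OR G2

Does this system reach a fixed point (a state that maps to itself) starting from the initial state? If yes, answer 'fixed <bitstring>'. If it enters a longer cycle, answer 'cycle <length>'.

Step 0: 100
Step 1: G0=NOT G1=NOT 0=1 G1=NOT G2=NOT 0=1 G2=G1|G2=0|0=0 -> 110
Step 2: G0=NOT G1=NOT 1=0 G1=NOT G2=NOT 0=1 G2=G1|G2=1|0=1 -> 011
Step 3: G0=NOT G1=NOT 1=0 G1=NOT G2=NOT 1=0 G2=G1|G2=1|1=1 -> 001
Step 4: G0=NOT G1=NOT 0=1 G1=NOT G2=NOT 1=0 G2=G1|G2=0|1=1 -> 101
Step 5: G0=NOT G1=NOT 0=1 G1=NOT G2=NOT 1=0 G2=G1|G2=0|1=1 -> 101
Fixed point reached at step 4: 101

Answer: fixed 101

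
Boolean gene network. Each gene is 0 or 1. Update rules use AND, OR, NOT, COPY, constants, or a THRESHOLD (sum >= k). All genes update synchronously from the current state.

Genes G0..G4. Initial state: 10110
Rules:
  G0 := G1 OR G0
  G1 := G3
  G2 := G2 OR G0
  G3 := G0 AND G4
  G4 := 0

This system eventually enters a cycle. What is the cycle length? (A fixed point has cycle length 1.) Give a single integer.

Step 0: 10110
Step 1: G0=G1|G0=0|1=1 G1=G3=1 G2=G2|G0=1|1=1 G3=G0&G4=1&0=0 G4=0(const) -> 11100
Step 2: G0=G1|G0=1|1=1 G1=G3=0 G2=G2|G0=1|1=1 G3=G0&G4=1&0=0 G4=0(const) -> 10100
Step 3: G0=G1|G0=0|1=1 G1=G3=0 G2=G2|G0=1|1=1 G3=G0&G4=1&0=0 G4=0(const) -> 10100
State from step 3 equals state from step 2 -> cycle length 1

Answer: 1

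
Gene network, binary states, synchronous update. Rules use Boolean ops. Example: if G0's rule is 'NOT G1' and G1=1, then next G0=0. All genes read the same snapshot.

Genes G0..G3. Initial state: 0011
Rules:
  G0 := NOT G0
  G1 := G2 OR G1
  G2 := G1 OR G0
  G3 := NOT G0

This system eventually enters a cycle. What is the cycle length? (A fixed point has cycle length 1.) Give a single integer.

Step 0: 0011
Step 1: G0=NOT G0=NOT 0=1 G1=G2|G1=1|0=1 G2=G1|G0=0|0=0 G3=NOT G0=NOT 0=1 -> 1101
Step 2: G0=NOT G0=NOT 1=0 G1=G2|G1=0|1=1 G2=G1|G0=1|1=1 G3=NOT G0=NOT 1=0 -> 0110
Step 3: G0=NOT G0=NOT 0=1 G1=G2|G1=1|1=1 G2=G1|G0=1|0=1 G3=NOT G0=NOT 0=1 -> 1111
Step 4: G0=NOT G0=NOT 1=0 G1=G2|G1=1|1=1 G2=G1|G0=1|1=1 G3=NOT G0=NOT 1=0 -> 0110
State from step 4 equals state from step 2 -> cycle length 2

Answer: 2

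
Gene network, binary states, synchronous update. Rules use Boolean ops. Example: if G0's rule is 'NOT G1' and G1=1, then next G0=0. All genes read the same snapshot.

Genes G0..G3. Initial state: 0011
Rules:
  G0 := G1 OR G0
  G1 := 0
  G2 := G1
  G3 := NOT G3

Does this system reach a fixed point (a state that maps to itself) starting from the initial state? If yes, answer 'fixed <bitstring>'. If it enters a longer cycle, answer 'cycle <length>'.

Answer: cycle 2

Derivation:
Step 0: 0011
Step 1: G0=G1|G0=0|0=0 G1=0(const) G2=G1=0 G3=NOT G3=NOT 1=0 -> 0000
Step 2: G0=G1|G0=0|0=0 G1=0(const) G2=G1=0 G3=NOT G3=NOT 0=1 -> 0001
Step 3: G0=G1|G0=0|0=0 G1=0(const) G2=G1=0 G3=NOT G3=NOT 1=0 -> 0000
Cycle of length 2 starting at step 1 -> no fixed point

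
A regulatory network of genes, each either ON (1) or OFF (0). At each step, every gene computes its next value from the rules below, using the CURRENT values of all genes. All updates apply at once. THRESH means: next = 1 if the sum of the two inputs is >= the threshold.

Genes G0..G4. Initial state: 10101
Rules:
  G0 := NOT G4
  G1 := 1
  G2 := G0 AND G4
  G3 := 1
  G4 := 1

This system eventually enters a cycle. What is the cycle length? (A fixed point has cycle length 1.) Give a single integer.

Step 0: 10101
Step 1: G0=NOT G4=NOT 1=0 G1=1(const) G2=G0&G4=1&1=1 G3=1(const) G4=1(const) -> 01111
Step 2: G0=NOT G4=NOT 1=0 G1=1(const) G2=G0&G4=0&1=0 G3=1(const) G4=1(const) -> 01011
Step 3: G0=NOT G4=NOT 1=0 G1=1(const) G2=G0&G4=0&1=0 G3=1(const) G4=1(const) -> 01011
State from step 3 equals state from step 2 -> cycle length 1

Answer: 1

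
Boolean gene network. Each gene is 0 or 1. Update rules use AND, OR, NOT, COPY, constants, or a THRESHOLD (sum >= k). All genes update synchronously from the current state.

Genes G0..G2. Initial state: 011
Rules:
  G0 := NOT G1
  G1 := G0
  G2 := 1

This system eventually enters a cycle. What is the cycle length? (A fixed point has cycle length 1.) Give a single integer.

Answer: 4

Derivation:
Step 0: 011
Step 1: G0=NOT G1=NOT 1=0 G1=G0=0 G2=1(const) -> 001
Step 2: G0=NOT G1=NOT 0=1 G1=G0=0 G2=1(const) -> 101
Step 3: G0=NOT G1=NOT 0=1 G1=G0=1 G2=1(const) -> 111
Step 4: G0=NOT G1=NOT 1=0 G1=G0=1 G2=1(const) -> 011
State from step 4 equals state from step 0 -> cycle length 4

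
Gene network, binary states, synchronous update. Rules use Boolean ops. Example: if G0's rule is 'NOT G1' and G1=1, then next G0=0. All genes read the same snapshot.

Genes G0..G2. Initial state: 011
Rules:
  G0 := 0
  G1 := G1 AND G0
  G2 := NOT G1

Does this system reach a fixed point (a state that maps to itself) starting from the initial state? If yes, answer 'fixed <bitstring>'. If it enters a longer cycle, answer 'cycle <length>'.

Step 0: 011
Step 1: G0=0(const) G1=G1&G0=1&0=0 G2=NOT G1=NOT 1=0 -> 000
Step 2: G0=0(const) G1=G1&G0=0&0=0 G2=NOT G1=NOT 0=1 -> 001
Step 3: G0=0(const) G1=G1&G0=0&0=0 G2=NOT G1=NOT 0=1 -> 001
Fixed point reached at step 2: 001

Answer: fixed 001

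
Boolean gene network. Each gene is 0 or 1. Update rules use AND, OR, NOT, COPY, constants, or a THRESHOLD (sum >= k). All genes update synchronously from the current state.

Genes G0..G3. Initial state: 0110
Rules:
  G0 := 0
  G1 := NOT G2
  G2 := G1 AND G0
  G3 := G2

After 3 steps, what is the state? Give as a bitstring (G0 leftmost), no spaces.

Step 1: G0=0(const) G1=NOT G2=NOT 1=0 G2=G1&G0=1&0=0 G3=G2=1 -> 0001
Step 2: G0=0(const) G1=NOT G2=NOT 0=1 G2=G1&G0=0&0=0 G3=G2=0 -> 0100
Step 3: G0=0(const) G1=NOT G2=NOT 0=1 G2=G1&G0=1&0=0 G3=G2=0 -> 0100

0100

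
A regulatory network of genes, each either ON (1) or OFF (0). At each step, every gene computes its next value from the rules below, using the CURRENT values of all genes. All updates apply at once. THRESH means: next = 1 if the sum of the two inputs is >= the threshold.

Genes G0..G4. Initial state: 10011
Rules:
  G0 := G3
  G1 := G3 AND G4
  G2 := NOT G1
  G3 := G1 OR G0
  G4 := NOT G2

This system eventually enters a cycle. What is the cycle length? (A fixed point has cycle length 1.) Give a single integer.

Answer: 3

Derivation:
Step 0: 10011
Step 1: G0=G3=1 G1=G3&G4=1&1=1 G2=NOT G1=NOT 0=1 G3=G1|G0=0|1=1 G4=NOT G2=NOT 0=1 -> 11111
Step 2: G0=G3=1 G1=G3&G4=1&1=1 G2=NOT G1=NOT 1=0 G3=G1|G0=1|1=1 G4=NOT G2=NOT 1=0 -> 11010
Step 3: G0=G3=1 G1=G3&G4=1&0=0 G2=NOT G1=NOT 1=0 G3=G1|G0=1|1=1 G4=NOT G2=NOT 0=1 -> 10011
State from step 3 equals state from step 0 -> cycle length 3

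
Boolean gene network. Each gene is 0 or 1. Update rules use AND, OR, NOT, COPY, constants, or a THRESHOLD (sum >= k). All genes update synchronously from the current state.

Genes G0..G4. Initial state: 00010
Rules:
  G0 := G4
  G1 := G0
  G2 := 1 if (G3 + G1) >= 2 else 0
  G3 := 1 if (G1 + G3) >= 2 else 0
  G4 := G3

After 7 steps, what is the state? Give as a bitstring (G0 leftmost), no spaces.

Step 1: G0=G4=0 G1=G0=0 G2=(1+0>=2)=0 G3=(0+1>=2)=0 G4=G3=1 -> 00001
Step 2: G0=G4=1 G1=G0=0 G2=(0+0>=2)=0 G3=(0+0>=2)=0 G4=G3=0 -> 10000
Step 3: G0=G4=0 G1=G0=1 G2=(0+0>=2)=0 G3=(0+0>=2)=0 G4=G3=0 -> 01000
Step 4: G0=G4=0 G1=G0=0 G2=(0+1>=2)=0 G3=(1+0>=2)=0 G4=G3=0 -> 00000
Step 5: G0=G4=0 G1=G0=0 G2=(0+0>=2)=0 G3=(0+0>=2)=0 G4=G3=0 -> 00000
Step 6: G0=G4=0 G1=G0=0 G2=(0+0>=2)=0 G3=(0+0>=2)=0 G4=G3=0 -> 00000
Step 7: G0=G4=0 G1=G0=0 G2=(0+0>=2)=0 G3=(0+0>=2)=0 G4=G3=0 -> 00000

00000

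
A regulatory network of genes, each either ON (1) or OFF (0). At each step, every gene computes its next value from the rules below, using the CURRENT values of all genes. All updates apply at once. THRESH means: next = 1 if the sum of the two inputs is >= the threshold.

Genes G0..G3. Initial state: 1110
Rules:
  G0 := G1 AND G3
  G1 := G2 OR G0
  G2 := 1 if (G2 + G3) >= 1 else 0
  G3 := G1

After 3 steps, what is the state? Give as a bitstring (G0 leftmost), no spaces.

Step 1: G0=G1&G3=1&0=0 G1=G2|G0=1|1=1 G2=(1+0>=1)=1 G3=G1=1 -> 0111
Step 2: G0=G1&G3=1&1=1 G1=G2|G0=1|0=1 G2=(1+1>=1)=1 G3=G1=1 -> 1111
Step 3: G0=G1&G3=1&1=1 G1=G2|G0=1|1=1 G2=(1+1>=1)=1 G3=G1=1 -> 1111

1111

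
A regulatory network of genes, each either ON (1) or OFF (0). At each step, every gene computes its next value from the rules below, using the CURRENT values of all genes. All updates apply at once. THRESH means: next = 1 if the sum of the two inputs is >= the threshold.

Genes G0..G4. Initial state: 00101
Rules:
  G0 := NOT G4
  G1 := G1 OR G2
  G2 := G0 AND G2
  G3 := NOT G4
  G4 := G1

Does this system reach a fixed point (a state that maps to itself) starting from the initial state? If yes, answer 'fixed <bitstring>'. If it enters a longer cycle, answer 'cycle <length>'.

Step 0: 00101
Step 1: G0=NOT G4=NOT 1=0 G1=G1|G2=0|1=1 G2=G0&G2=0&1=0 G3=NOT G4=NOT 1=0 G4=G1=0 -> 01000
Step 2: G0=NOT G4=NOT 0=1 G1=G1|G2=1|0=1 G2=G0&G2=0&0=0 G3=NOT G4=NOT 0=1 G4=G1=1 -> 11011
Step 3: G0=NOT G4=NOT 1=0 G1=G1|G2=1|0=1 G2=G0&G2=1&0=0 G3=NOT G4=NOT 1=0 G4=G1=1 -> 01001
Step 4: G0=NOT G4=NOT 1=0 G1=G1|G2=1|0=1 G2=G0&G2=0&0=0 G3=NOT G4=NOT 1=0 G4=G1=1 -> 01001
Fixed point reached at step 3: 01001

Answer: fixed 01001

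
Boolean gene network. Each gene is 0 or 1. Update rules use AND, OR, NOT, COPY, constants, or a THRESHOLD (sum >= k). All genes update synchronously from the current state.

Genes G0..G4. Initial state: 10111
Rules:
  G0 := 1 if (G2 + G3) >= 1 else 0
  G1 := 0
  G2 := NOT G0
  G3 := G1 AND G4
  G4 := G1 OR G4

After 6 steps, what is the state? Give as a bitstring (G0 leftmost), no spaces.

Step 1: G0=(1+1>=1)=1 G1=0(const) G2=NOT G0=NOT 1=0 G3=G1&G4=0&1=0 G4=G1|G4=0|1=1 -> 10001
Step 2: G0=(0+0>=1)=0 G1=0(const) G2=NOT G0=NOT 1=0 G3=G1&G4=0&1=0 G4=G1|G4=0|1=1 -> 00001
Step 3: G0=(0+0>=1)=0 G1=0(const) G2=NOT G0=NOT 0=1 G3=G1&G4=0&1=0 G4=G1|G4=0|1=1 -> 00101
Step 4: G0=(1+0>=1)=1 G1=0(const) G2=NOT G0=NOT 0=1 G3=G1&G4=0&1=0 G4=G1|G4=0|1=1 -> 10101
Step 5: G0=(1+0>=1)=1 G1=0(const) G2=NOT G0=NOT 1=0 G3=G1&G4=0&1=0 G4=G1|G4=0|1=1 -> 10001
Step 6: G0=(0+0>=1)=0 G1=0(const) G2=NOT G0=NOT 1=0 G3=G1&G4=0&1=0 G4=G1|G4=0|1=1 -> 00001

00001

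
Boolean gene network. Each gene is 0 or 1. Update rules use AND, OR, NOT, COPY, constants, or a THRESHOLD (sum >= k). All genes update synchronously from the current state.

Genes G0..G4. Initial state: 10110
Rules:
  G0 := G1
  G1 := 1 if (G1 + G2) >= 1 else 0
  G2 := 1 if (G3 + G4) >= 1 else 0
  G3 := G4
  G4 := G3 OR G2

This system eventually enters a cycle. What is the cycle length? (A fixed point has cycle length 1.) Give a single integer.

Step 0: 10110
Step 1: G0=G1=0 G1=(0+1>=1)=1 G2=(1+0>=1)=1 G3=G4=0 G4=G3|G2=1|1=1 -> 01101
Step 2: G0=G1=1 G1=(1+1>=1)=1 G2=(0+1>=1)=1 G3=G4=1 G4=G3|G2=0|1=1 -> 11111
Step 3: G0=G1=1 G1=(1+1>=1)=1 G2=(1+1>=1)=1 G3=G4=1 G4=G3|G2=1|1=1 -> 11111
State from step 3 equals state from step 2 -> cycle length 1

Answer: 1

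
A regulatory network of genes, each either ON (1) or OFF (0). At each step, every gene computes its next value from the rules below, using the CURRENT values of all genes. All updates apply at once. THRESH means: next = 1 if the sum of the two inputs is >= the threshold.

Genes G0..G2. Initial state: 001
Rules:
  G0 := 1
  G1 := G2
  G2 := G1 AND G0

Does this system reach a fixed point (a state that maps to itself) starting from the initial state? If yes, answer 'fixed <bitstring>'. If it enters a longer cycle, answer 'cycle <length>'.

Answer: cycle 2

Derivation:
Step 0: 001
Step 1: G0=1(const) G1=G2=1 G2=G1&G0=0&0=0 -> 110
Step 2: G0=1(const) G1=G2=0 G2=G1&G0=1&1=1 -> 101
Step 3: G0=1(const) G1=G2=1 G2=G1&G0=0&1=0 -> 110
Cycle of length 2 starting at step 1 -> no fixed point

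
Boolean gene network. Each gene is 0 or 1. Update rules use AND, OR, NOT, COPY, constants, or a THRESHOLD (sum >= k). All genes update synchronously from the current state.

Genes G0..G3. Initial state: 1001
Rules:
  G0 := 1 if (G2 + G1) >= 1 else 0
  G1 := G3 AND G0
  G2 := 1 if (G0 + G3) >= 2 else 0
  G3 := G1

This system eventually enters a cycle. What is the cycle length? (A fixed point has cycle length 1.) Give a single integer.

Answer: 2

Derivation:
Step 0: 1001
Step 1: G0=(0+0>=1)=0 G1=G3&G0=1&1=1 G2=(1+1>=2)=1 G3=G1=0 -> 0110
Step 2: G0=(1+1>=1)=1 G1=G3&G0=0&0=0 G2=(0+0>=2)=0 G3=G1=1 -> 1001
State from step 2 equals state from step 0 -> cycle length 2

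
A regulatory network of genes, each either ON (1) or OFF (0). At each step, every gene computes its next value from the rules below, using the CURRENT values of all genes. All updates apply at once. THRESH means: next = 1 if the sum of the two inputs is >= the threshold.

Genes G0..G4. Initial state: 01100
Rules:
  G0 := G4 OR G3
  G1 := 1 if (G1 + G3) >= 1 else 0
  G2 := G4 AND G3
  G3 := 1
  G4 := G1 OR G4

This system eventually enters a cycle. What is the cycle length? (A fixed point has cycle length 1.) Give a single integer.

Step 0: 01100
Step 1: G0=G4|G3=0|0=0 G1=(1+0>=1)=1 G2=G4&G3=0&0=0 G3=1(const) G4=G1|G4=1|0=1 -> 01011
Step 2: G0=G4|G3=1|1=1 G1=(1+1>=1)=1 G2=G4&G3=1&1=1 G3=1(const) G4=G1|G4=1|1=1 -> 11111
Step 3: G0=G4|G3=1|1=1 G1=(1+1>=1)=1 G2=G4&G3=1&1=1 G3=1(const) G4=G1|G4=1|1=1 -> 11111
State from step 3 equals state from step 2 -> cycle length 1

Answer: 1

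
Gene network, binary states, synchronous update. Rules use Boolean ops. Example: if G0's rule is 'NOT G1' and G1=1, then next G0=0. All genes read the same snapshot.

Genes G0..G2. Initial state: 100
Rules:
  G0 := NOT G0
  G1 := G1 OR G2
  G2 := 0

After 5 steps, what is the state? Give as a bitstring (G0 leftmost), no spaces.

Step 1: G0=NOT G0=NOT 1=0 G1=G1|G2=0|0=0 G2=0(const) -> 000
Step 2: G0=NOT G0=NOT 0=1 G1=G1|G2=0|0=0 G2=0(const) -> 100
Step 3: G0=NOT G0=NOT 1=0 G1=G1|G2=0|0=0 G2=0(const) -> 000
Step 4: G0=NOT G0=NOT 0=1 G1=G1|G2=0|0=0 G2=0(const) -> 100
Step 5: G0=NOT G0=NOT 1=0 G1=G1|G2=0|0=0 G2=0(const) -> 000

000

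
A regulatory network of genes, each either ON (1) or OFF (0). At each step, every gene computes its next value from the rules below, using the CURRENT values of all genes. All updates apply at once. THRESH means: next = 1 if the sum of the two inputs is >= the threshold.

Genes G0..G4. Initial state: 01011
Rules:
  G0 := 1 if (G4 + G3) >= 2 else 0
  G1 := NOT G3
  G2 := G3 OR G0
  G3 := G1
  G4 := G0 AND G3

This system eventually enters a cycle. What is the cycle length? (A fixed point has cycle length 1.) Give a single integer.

Step 0: 01011
Step 1: G0=(1+1>=2)=1 G1=NOT G3=NOT 1=0 G2=G3|G0=1|0=1 G3=G1=1 G4=G0&G3=0&1=0 -> 10110
Step 2: G0=(0+1>=2)=0 G1=NOT G3=NOT 1=0 G2=G3|G0=1|1=1 G3=G1=0 G4=G0&G3=1&1=1 -> 00101
Step 3: G0=(1+0>=2)=0 G1=NOT G3=NOT 0=1 G2=G3|G0=0|0=0 G3=G1=0 G4=G0&G3=0&0=0 -> 01000
Step 4: G0=(0+0>=2)=0 G1=NOT G3=NOT 0=1 G2=G3|G0=0|0=0 G3=G1=1 G4=G0&G3=0&0=0 -> 01010
Step 5: G0=(0+1>=2)=0 G1=NOT G3=NOT 1=0 G2=G3|G0=1|0=1 G3=G1=1 G4=G0&G3=0&1=0 -> 00110
Step 6: G0=(0+1>=2)=0 G1=NOT G3=NOT 1=0 G2=G3|G0=1|0=1 G3=G1=0 G4=G0&G3=0&1=0 -> 00100
Step 7: G0=(0+0>=2)=0 G1=NOT G3=NOT 0=1 G2=G3|G0=0|0=0 G3=G1=0 G4=G0&G3=0&0=0 -> 01000
State from step 7 equals state from step 3 -> cycle length 4

Answer: 4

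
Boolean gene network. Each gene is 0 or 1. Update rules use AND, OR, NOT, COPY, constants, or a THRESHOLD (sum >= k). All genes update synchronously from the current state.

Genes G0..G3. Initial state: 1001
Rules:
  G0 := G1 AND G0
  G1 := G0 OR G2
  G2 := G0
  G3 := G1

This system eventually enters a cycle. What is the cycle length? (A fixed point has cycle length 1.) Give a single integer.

Step 0: 1001
Step 1: G0=G1&G0=0&1=0 G1=G0|G2=1|0=1 G2=G0=1 G3=G1=0 -> 0110
Step 2: G0=G1&G0=1&0=0 G1=G0|G2=0|1=1 G2=G0=0 G3=G1=1 -> 0101
Step 3: G0=G1&G0=1&0=0 G1=G0|G2=0|0=0 G2=G0=0 G3=G1=1 -> 0001
Step 4: G0=G1&G0=0&0=0 G1=G0|G2=0|0=0 G2=G0=0 G3=G1=0 -> 0000
Step 5: G0=G1&G0=0&0=0 G1=G0|G2=0|0=0 G2=G0=0 G3=G1=0 -> 0000
State from step 5 equals state from step 4 -> cycle length 1

Answer: 1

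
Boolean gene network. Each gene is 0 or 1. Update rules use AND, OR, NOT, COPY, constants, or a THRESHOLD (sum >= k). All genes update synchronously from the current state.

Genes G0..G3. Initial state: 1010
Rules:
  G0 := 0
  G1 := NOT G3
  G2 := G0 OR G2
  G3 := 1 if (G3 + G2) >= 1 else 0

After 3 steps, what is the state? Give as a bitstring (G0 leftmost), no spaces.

Step 1: G0=0(const) G1=NOT G3=NOT 0=1 G2=G0|G2=1|1=1 G3=(0+1>=1)=1 -> 0111
Step 2: G0=0(const) G1=NOT G3=NOT 1=0 G2=G0|G2=0|1=1 G3=(1+1>=1)=1 -> 0011
Step 3: G0=0(const) G1=NOT G3=NOT 1=0 G2=G0|G2=0|1=1 G3=(1+1>=1)=1 -> 0011

0011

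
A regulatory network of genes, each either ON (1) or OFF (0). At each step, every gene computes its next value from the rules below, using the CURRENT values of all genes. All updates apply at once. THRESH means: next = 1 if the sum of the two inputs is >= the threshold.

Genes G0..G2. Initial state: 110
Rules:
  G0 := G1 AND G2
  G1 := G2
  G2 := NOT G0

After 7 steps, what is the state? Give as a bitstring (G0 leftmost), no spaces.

Step 1: G0=G1&G2=1&0=0 G1=G2=0 G2=NOT G0=NOT 1=0 -> 000
Step 2: G0=G1&G2=0&0=0 G1=G2=0 G2=NOT G0=NOT 0=1 -> 001
Step 3: G0=G1&G2=0&1=0 G1=G2=1 G2=NOT G0=NOT 0=1 -> 011
Step 4: G0=G1&G2=1&1=1 G1=G2=1 G2=NOT G0=NOT 0=1 -> 111
Step 5: G0=G1&G2=1&1=1 G1=G2=1 G2=NOT G0=NOT 1=0 -> 110
Step 6: G0=G1&G2=1&0=0 G1=G2=0 G2=NOT G0=NOT 1=0 -> 000
Step 7: G0=G1&G2=0&0=0 G1=G2=0 G2=NOT G0=NOT 0=1 -> 001

001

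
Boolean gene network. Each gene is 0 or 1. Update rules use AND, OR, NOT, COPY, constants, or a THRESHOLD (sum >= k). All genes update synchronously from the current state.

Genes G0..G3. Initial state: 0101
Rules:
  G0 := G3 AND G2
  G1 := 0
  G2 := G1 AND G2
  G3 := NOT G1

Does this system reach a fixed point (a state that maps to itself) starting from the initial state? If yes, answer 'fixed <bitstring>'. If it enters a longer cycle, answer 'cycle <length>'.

Answer: fixed 0001

Derivation:
Step 0: 0101
Step 1: G0=G3&G2=1&0=0 G1=0(const) G2=G1&G2=1&0=0 G3=NOT G1=NOT 1=0 -> 0000
Step 2: G0=G3&G2=0&0=0 G1=0(const) G2=G1&G2=0&0=0 G3=NOT G1=NOT 0=1 -> 0001
Step 3: G0=G3&G2=1&0=0 G1=0(const) G2=G1&G2=0&0=0 G3=NOT G1=NOT 0=1 -> 0001
Fixed point reached at step 2: 0001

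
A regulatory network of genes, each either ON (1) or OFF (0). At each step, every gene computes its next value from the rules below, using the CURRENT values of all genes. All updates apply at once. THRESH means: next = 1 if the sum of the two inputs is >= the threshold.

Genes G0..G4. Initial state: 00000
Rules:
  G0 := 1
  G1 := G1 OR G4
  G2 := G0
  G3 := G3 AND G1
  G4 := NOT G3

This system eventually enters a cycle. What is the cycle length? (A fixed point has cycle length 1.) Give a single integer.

Step 0: 00000
Step 1: G0=1(const) G1=G1|G4=0|0=0 G2=G0=0 G3=G3&G1=0&0=0 G4=NOT G3=NOT 0=1 -> 10001
Step 2: G0=1(const) G1=G1|G4=0|1=1 G2=G0=1 G3=G3&G1=0&0=0 G4=NOT G3=NOT 0=1 -> 11101
Step 3: G0=1(const) G1=G1|G4=1|1=1 G2=G0=1 G3=G3&G1=0&1=0 G4=NOT G3=NOT 0=1 -> 11101
State from step 3 equals state from step 2 -> cycle length 1

Answer: 1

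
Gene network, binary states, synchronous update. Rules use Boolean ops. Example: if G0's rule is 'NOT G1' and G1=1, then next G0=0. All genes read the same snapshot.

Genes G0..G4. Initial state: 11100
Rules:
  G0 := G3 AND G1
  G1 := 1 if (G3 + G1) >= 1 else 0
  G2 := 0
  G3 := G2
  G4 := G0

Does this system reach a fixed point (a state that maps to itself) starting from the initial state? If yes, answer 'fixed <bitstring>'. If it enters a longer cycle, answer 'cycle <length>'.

Answer: fixed 01000

Derivation:
Step 0: 11100
Step 1: G0=G3&G1=0&1=0 G1=(0+1>=1)=1 G2=0(const) G3=G2=1 G4=G0=1 -> 01011
Step 2: G0=G3&G1=1&1=1 G1=(1+1>=1)=1 G2=0(const) G3=G2=0 G4=G0=0 -> 11000
Step 3: G0=G3&G1=0&1=0 G1=(0+1>=1)=1 G2=0(const) G3=G2=0 G4=G0=1 -> 01001
Step 4: G0=G3&G1=0&1=0 G1=(0+1>=1)=1 G2=0(const) G3=G2=0 G4=G0=0 -> 01000
Step 5: G0=G3&G1=0&1=0 G1=(0+1>=1)=1 G2=0(const) G3=G2=0 G4=G0=0 -> 01000
Fixed point reached at step 4: 01000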